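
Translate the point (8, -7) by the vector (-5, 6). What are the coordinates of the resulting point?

Translation by (-5, 6) (homogeneous matrix [[1, 0, -5], [0, 1, 6], [0, 0, 1]]):
x' = 8 + -5 = 3
y' = -7 + 6 = -1
Result: (3, -1)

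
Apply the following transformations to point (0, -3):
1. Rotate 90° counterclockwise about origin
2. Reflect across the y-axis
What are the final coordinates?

Step 1: Rotate 90° → (3, 0)
Step 2: Reflect across y-axis → (-3, 0)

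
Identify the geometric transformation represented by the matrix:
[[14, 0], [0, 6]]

This matrix represents: non-uniform scaling by sx = 14, sy = 6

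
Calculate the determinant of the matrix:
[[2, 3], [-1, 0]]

For a 2×2 matrix [[a, b], [c, d]], det = ad - bc
det = (2)(0) - (3)(-1) = 0 - -3 = 3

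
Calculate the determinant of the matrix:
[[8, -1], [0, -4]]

For a 2×2 matrix [[a, b], [c, d]], det = ad - bc
det = (8)(-4) - (-1)(0) = -32 - 0 = -32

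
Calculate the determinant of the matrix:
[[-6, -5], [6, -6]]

For a 2×2 matrix [[a, b], [c, d]], det = ad - bc
det = (-6)(-6) - (-5)(6) = 36 - -30 = 66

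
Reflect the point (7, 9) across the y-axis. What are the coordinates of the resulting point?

Reflection across y-axis: (7, 9) → (-7, 9)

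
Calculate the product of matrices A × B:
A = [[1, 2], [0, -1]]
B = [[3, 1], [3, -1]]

Matrix multiplication:
C[0][0] = 1×3 + 2×3 = 9
C[0][1] = 1×1 + 2×-1 = -1
C[1][0] = 0×3 + -1×3 = -3
C[1][1] = 0×1 + -1×-1 = 1
Result: [[9, -1], [-3, 1]]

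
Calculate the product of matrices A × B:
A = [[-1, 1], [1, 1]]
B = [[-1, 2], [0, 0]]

Matrix multiplication:
C[0][0] = -1×-1 + 1×0 = 1
C[0][1] = -1×2 + 1×0 = -2
C[1][0] = 1×-1 + 1×0 = -1
C[1][1] = 1×2 + 1×0 = 2
Result: [[1, -2], [-1, 2]]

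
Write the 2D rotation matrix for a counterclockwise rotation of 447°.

Rotation matrix formula: [[cos θ, -sin θ], [sin θ, cos θ]]
For θ = 447°:
cos(447°) = 0.0523
sin(447°) = 0.9986
Result: [[0.0523, -0.9986], [0.9986, 0.0523]]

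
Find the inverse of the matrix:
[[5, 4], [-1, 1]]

For [[a,b],[c,d]], inverse = (1/det)·[[d,-b],[-c,a]]
det = (5)(1) - (4)(-1) = 5 - -4 = 9
Inverse = (1/9)·[[1, -4], [1, 5]]
= [[1/9, -4/9], [1/9, 5/9]]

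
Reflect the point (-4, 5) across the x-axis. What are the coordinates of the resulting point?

Reflection across x-axis: (-4, 5) → (-4, -5)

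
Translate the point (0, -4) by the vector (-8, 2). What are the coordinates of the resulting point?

Translation by (-8, 2) (homogeneous matrix [[1, 0, -8], [0, 1, 2], [0, 0, 1]]):
x' = 0 + -8 = -8
y' = -4 + 2 = -2
Result: (-8, -2)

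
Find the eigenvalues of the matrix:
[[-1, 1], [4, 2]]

Characteristic equation: det(A - λI) = 0
λ² - (trace)λ + (det) = 0
trace = -1 + 2 = 1, det = (-1)(2) - (1)(4) = -6
λ² - (1)λ + (-6) = 0
λ = (1 ± √((1)² - 4·(-6))) / 2 = (1 ± √25) / 2
Solving: λ = -2, 3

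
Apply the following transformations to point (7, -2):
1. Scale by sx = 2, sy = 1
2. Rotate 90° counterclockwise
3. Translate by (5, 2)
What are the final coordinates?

Step 1: Scale → (14, -2)
Step 2: Rotate 90° → (2, 14)
Step 3: Translate → (7, 16)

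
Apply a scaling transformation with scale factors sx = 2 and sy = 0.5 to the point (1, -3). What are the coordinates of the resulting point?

Scaling matrix:
[[2, 0], [0, 0.50]]
Result: (1 × 2, -3 × 0.5) = (2, -1.5)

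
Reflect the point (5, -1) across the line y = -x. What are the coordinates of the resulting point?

Reflection across line y = -x: (5, -1) → (1, -5)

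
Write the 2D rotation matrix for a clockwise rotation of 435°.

Rotation matrix formula: [[cos θ, -sin θ], [sin θ, cos θ]]
A clockwise rotation by 435° is equivalent to a counterclockwise rotation by -435°.
For θ = -435°:
cos(-435°) = 0.2588
sin(-435°) = -0.9659
Result: [[0.2588, 0.9659], [-0.9659, 0.2588]]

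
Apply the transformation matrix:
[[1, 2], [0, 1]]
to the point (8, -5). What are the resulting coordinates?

Matrix multiplication:
[[1, 2], [0, 1]] × [8, -5]ᵀ
= [(1)(8) + (2)(-5), (0)(8) + (1)(-5)]ᵀ
= [-2, -5]ᵀ
Result: (-2, -5)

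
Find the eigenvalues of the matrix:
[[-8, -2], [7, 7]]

Characteristic equation: det(A - λI) = 0
λ² - (trace)λ + (det) = 0
trace = -8 + 7 = -1, det = (-8)(7) - (-2)(7) = -42
λ² - (-1)λ + (-42) = 0
λ = (-1 ± √((-1)² - 4·(-42))) / 2 = (-1 ± √169) / 2
Solving: λ = -7, 6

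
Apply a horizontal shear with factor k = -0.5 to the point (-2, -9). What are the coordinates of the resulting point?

Shear matrix for horizontal shear with factor k = -0.5:
[[1, -0.50], [0, 1]]
Result: (-2, -9) → (2.5, -9)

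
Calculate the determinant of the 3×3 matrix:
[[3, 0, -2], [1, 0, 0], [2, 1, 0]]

Expansion along first row:
det = 3·det([[0,0],[1,0]]) - 0·det([[1,0],[2,0]]) + -2·det([[1,0],[2,1]])
    = 3·(0·0 - 0·1) - 0·(1·0 - 0·2) + -2·(1·1 - 0·2)
    = 3·0 - 0·0 + -2·1
    = 0 + 0 + -2 = -2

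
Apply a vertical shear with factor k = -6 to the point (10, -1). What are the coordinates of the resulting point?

Shear matrix for vertical shear with factor k = -6:
[[1, 0], [-6, 1]]
Result: (10, -1) → (10, -61)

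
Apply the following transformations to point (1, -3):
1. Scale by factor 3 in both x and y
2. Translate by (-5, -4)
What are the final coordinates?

Step 1: Scale (1, -3) by 3 → (3, -9)
Step 2: Translate by (-5, -4) → (-2, -13)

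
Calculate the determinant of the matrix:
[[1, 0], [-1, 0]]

For a 2×2 matrix [[a, b], [c, d]], det = ad - bc
det = (1)(0) - (0)(-1) = 0 - 0 = 0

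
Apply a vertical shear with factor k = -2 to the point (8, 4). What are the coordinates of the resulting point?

Shear matrix for vertical shear with factor k = -2:
[[1, 0], [-2, 1]]
Result: (8, 4) → (8, -12)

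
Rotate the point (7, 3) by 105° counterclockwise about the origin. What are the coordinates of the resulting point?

Rotation matrix for 105°: [[cos 105°, -sin 105°], [sin 105°, cos 105°]] ≈ [[-0.258819, -0.965926], [0.965926, -0.258819]]
[[-0.258819, -0.965926], [0.965926, -0.258819]] × [7, 3]ᵀ ≈ [-4.7095, 5.9850]ᵀ
Result: (-4.7095, 5.9850)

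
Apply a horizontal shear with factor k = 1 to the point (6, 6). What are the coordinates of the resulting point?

Shear matrix for horizontal shear with factor k = 1:
[[1, 1], [0, 1]]
Result: (6, 6) → (12, 6)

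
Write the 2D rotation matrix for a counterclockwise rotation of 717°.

Rotation matrix formula: [[cos θ, -sin θ], [sin θ, cos θ]]
For θ = 717°:
cos(717°) = 0.9986
sin(717°) = -0.0523
Result: [[0.9986, 0.0523], [-0.0523, 0.9986]]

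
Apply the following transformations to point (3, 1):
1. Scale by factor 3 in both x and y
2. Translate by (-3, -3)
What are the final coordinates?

Step 1: Scale (3, 1) by 3 → (9, 3)
Step 2: Translate by (-3, -3) → (6, 0)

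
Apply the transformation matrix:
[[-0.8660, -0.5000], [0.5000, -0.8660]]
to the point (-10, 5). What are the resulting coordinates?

Matrix multiplication:
[[-0.8660, -0.5000], [0.5000, -0.8660]] × [-10, 5]ᵀ
= [(-0.8660)(-10) + (-0.5000)(5), (0.5000)(-10) + (-0.8660)(5)]ᵀ
= [6.1600, -9.3300]ᵀ
Result: (6.1600, -9.3300)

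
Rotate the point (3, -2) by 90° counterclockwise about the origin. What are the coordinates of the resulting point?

Rotation matrix for 90°: [[cos 90°, -sin 90°], [sin 90°, cos 90°]] = [[0, -1], [1, 0]]
[[0, -1], [1, 0]] × [3, -2]ᵀ = [2, 3]ᵀ
Result: (2, 3)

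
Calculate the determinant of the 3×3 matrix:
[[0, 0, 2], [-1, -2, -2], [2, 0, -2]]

Expansion along first row:
det = 0·det([[-2,-2],[0,-2]]) - 0·det([[-1,-2],[2,-2]]) + 2·det([[-1,-2],[2,0]])
    = 0·(-2·-2 - -2·0) - 0·(-1·-2 - -2·2) + 2·(-1·0 - -2·2)
    = 0·4 - 0·6 + 2·4
    = 0 + 0 + 8 = 8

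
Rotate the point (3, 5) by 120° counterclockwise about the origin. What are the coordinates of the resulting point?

Rotation matrix for 120°: [[cos 120°, -sin 120°], [sin 120°, cos 120°]] ≈ [[-0.500000, -0.866025], [0.866025, -0.500000]]
[[-0.500000, -0.866025], [0.866025, -0.500000]] × [3, 5]ᵀ ≈ [-5.8301, 0.0981]ᵀ
Result: (-5.8301, 0.0981)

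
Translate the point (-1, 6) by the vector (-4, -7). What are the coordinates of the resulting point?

Translation by (-4, -7) (homogeneous matrix [[1, 0, -4], [0, 1, -7], [0, 0, 1]]):
x' = -1 + -4 = -5
y' = 6 + -7 = -1
Result: (-5, -1)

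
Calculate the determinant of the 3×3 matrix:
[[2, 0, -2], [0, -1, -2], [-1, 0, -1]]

Expansion along first row:
det = 2·det([[-1,-2],[0,-1]]) - 0·det([[0,-2],[-1,-1]]) + -2·det([[0,-1],[-1,0]])
    = 2·(-1·-1 - -2·0) - 0·(0·-1 - -2·-1) + -2·(0·0 - -1·-1)
    = 2·1 - 0·-2 + -2·-1
    = 2 + 0 + 2 = 4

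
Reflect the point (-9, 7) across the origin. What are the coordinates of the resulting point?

Reflection across origin: (-9, 7) → (9, -7)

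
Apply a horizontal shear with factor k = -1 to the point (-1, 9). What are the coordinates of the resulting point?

Shear matrix for horizontal shear with factor k = -1:
[[1, -1], [0, 1]]
Result: (-1, 9) → (-10, 9)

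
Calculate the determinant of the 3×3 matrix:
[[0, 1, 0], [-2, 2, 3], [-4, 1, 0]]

Expansion along first row:
det = 0·det([[2,3],[1,0]]) - 1·det([[-2,3],[-4,0]]) + 0·det([[-2,2],[-4,1]])
    = 0·(2·0 - 3·1) - 1·(-2·0 - 3·-4) + 0·(-2·1 - 2·-4)
    = 0·-3 - 1·12 + 0·6
    = 0 + -12 + 0 = -12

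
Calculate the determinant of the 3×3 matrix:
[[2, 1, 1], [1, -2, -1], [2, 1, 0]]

Expansion along first row:
det = 2·det([[-2,-1],[1,0]]) - 1·det([[1,-1],[2,0]]) + 1·det([[1,-2],[2,1]])
    = 2·(-2·0 - -1·1) - 1·(1·0 - -1·2) + 1·(1·1 - -2·2)
    = 2·1 - 1·2 + 1·5
    = 2 + -2 + 5 = 5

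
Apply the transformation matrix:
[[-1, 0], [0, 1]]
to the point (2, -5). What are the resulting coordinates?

Matrix multiplication:
[[-1, 0], [0, 1]] × [2, -5]ᵀ
= [(-1)(2) + (0)(-5), (0)(2) + (1)(-5)]ᵀ
= [-2, -5]ᵀ
Result: (-2, -5)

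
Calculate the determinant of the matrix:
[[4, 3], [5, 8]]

For a 2×2 matrix [[a, b], [c, d]], det = ad - bc
det = (4)(8) - (3)(5) = 32 - 15 = 17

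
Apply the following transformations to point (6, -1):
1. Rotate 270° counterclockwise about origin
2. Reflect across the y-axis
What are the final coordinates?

Step 1: Rotate 270° → (-1, -6)
Step 2: Reflect across y-axis → (1, -6)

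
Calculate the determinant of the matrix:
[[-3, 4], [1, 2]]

For a 2×2 matrix [[a, b], [c, d]], det = ad - bc
det = (-3)(2) - (4)(1) = -6 - 4 = -10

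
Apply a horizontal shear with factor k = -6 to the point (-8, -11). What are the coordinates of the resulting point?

Shear matrix for horizontal shear with factor k = -6:
[[1, -6], [0, 1]]
Result: (-8, -11) → (58, -11)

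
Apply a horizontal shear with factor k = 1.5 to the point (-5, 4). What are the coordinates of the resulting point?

Shear matrix for horizontal shear with factor k = 1.5:
[[1, 1.50], [0, 1]]
Result: (-5, 4) → (1, 4)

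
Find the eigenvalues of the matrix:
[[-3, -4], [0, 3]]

Characteristic equation: det(A - λI) = 0
λ² - (trace)λ + (det) = 0
trace = -3 + 3 = 0, det = (-3)(3) - (-4)(0) = -9
λ² - (0)λ + (-9) = 0
λ = (0 ± √((0)² - 4·(-9))) / 2 = (0 ± √36) / 2
Solving: λ = -3, 3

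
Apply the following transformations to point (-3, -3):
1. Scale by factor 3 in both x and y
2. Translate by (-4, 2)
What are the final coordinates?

Step 1: Scale (-3, -3) by 3 → (-9, -9)
Step 2: Translate by (-4, 2) → (-13, -7)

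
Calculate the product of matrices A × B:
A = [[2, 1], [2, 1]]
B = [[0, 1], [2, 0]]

Matrix multiplication:
C[0][0] = 2×0 + 1×2 = 2
C[0][1] = 2×1 + 1×0 = 2
C[1][0] = 2×0 + 1×2 = 2
C[1][1] = 2×1 + 1×0 = 2
Result: [[2, 2], [2, 2]]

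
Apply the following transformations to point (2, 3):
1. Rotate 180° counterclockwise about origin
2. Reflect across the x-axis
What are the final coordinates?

Step 1: Rotate 180° → (-2, -3)
Step 2: Reflect across x-axis → (-2, 3)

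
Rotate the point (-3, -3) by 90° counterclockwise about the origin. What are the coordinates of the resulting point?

Rotation matrix for 90°: [[cos 90°, -sin 90°], [sin 90°, cos 90°]] = [[0, -1], [1, 0]]
[[0, -1], [1, 0]] × [-3, -3]ᵀ = [3, -3]ᵀ
Result: (3, -3)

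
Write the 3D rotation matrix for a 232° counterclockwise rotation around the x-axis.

Rotation matrix for counterclockwise 232° around x-axis:
cos(232°) = -0.6157, sin(232°) = -0.7880
Result: [[1, 0, 0], [0, -0.6157, 0.7880], [0, -0.7880, -0.6157]]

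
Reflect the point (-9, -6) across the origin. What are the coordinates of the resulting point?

Reflection across origin: (-9, -6) → (9, 6)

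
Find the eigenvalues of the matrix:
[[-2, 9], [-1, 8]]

Characteristic equation: det(A - λI) = 0
λ² - (trace)λ + (det) = 0
trace = -2 + 8 = 6, det = (-2)(8) - (9)(-1) = -7
λ² - (6)λ + (-7) = 0
λ = (6 ± √((6)² - 4·(-7))) / 2 = (6 ± √64) / 2
Solving: λ = -1, 7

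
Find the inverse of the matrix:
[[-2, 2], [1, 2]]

For [[a,b],[c,d]], inverse = (1/det)·[[d,-b],[-c,a]]
det = (-2)(2) - (2)(1) = -4 - 2 = -6
Inverse = (1/-6)·[[2, -2], [-1, -2]]
= [[-1/3, 1/3], [1/6, 1/3]]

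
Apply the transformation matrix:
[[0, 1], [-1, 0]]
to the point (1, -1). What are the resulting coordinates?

Matrix multiplication:
[[0, 1], [-1, 0]] × [1, -1]ᵀ
= [(0)(1) + (1)(-1), (-1)(1) + (0)(-1)]ᵀ
= [-1, -1]ᵀ
Result: (-1, -1)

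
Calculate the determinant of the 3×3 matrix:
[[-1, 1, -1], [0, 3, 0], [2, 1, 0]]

Expansion along first row:
det = -1·det([[3,0],[1,0]]) - 1·det([[0,0],[2,0]]) + -1·det([[0,3],[2,1]])
    = -1·(3·0 - 0·1) - 1·(0·0 - 0·2) + -1·(0·1 - 3·2)
    = -1·0 - 1·0 + -1·-6
    = 0 + 0 + 6 = 6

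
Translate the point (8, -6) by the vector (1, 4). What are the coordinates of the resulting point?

Translation by (1, 4) (homogeneous matrix [[1, 0, 1], [0, 1, 4], [0, 0, 1]]):
x' = 8 + 1 = 9
y' = -6 + 4 = -2
Result: (9, -2)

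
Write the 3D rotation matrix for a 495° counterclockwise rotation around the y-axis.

Rotation matrix for counterclockwise 495° around y-axis:
cos(495°) = -√2/2, sin(495°) = √2/2
Result: [[-√2/2, 0, √2/2], [0, 1, 0], [-√2/2, 0, -√2/2]]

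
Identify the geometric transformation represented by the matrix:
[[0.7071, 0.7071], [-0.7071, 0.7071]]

This matrix represents: rotation by 315° counterclockwise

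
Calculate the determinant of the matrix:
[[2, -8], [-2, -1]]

For a 2×2 matrix [[a, b], [c, d]], det = ad - bc
det = (2)(-1) - (-8)(-2) = -2 - 16 = -18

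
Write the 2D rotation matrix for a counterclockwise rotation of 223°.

Rotation matrix formula: [[cos θ, -sin θ], [sin θ, cos θ]]
For θ = 223°:
cos(223°) = -0.7314
sin(223°) = -0.6820
Result: [[-0.7314, 0.6820], [-0.6820, -0.7314]]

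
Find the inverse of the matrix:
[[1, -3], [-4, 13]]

For [[a,b],[c,d]], inverse = (1/det)·[[d,-b],[-c,a]]
det = (1)(13) - (-3)(-4) = 13 - 12 = 1
Inverse = [[13, 3], [4, 1]]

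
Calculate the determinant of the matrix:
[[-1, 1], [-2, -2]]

For a 2×2 matrix [[a, b], [c, d]], det = ad - bc
det = (-1)(-2) - (1)(-2) = 2 - -2 = 4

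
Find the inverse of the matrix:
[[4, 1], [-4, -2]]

For [[a,b],[c,d]], inverse = (1/det)·[[d,-b],[-c,a]]
det = (4)(-2) - (1)(-4) = -8 - -4 = -4
Inverse = (1/-4)·[[-2, -1], [4, 4]]
= [[1/2, 1/4], [-1, -1]]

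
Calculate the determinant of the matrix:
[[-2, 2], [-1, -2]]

For a 2×2 matrix [[a, b], [c, d]], det = ad - bc
det = (-2)(-2) - (2)(-1) = 4 - -2 = 6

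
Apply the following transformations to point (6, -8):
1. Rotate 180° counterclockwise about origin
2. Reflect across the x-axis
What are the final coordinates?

Step 1: Rotate 180° → (-6, 8)
Step 2: Reflect across x-axis → (-6, -8)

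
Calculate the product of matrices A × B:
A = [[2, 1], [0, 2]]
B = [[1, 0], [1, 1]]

Matrix multiplication:
C[0][0] = 2×1 + 1×1 = 3
C[0][1] = 2×0 + 1×1 = 1
C[1][0] = 0×1 + 2×1 = 2
C[1][1] = 0×0 + 2×1 = 2
Result: [[3, 1], [2, 2]]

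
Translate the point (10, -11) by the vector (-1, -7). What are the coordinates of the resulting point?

Translation by (-1, -7) (homogeneous matrix [[1, 0, -1], [0, 1, -7], [0, 0, 1]]):
x' = 10 + -1 = 9
y' = -11 + -7 = -18
Result: (9, -18)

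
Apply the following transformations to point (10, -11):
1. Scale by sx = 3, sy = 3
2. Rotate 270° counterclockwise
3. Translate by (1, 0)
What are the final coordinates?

Step 1: Scale → (30, -33)
Step 2: Rotate 270° → (-33, -30)
Step 3: Translate → (-32, -30)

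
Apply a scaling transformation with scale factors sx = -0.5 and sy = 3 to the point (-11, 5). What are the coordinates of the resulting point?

Scaling matrix:
[[-0.50, 0], [0, 3]]
Result: (-11 × -0.5, 5 × 3) = (5.5, 15)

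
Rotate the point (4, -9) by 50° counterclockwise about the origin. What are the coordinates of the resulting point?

Rotation matrix for 50°: [[cos 50°, -sin 50°], [sin 50°, cos 50°]] ≈ [[0.642788, -0.766044], [0.766044, 0.642788]]
[[0.642788, -0.766044], [0.766044, 0.642788]] × [4, -9]ᵀ ≈ [9.4656, -2.7209]ᵀ
Result: (9.4656, -2.7209)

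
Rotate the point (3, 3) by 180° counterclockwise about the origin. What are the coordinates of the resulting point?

Rotation matrix for 180°: [[cos 180°, -sin 180°], [sin 180°, cos 180°]] = [[-1, 0], [0, -1]]
[[-1, 0], [0, -1]] × [3, 3]ᵀ = [-3, -3]ᵀ
Result: (-3, -3)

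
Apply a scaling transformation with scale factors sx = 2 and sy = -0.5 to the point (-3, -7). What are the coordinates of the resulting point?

Scaling matrix:
[[2, 0], [0, -0.50]]
Result: (-3 × 2, -7 × -0.5) = (-6, 3.5)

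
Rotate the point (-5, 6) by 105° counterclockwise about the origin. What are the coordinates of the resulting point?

Rotation matrix for 105°: [[cos 105°, -sin 105°], [sin 105°, cos 105°]] ≈ [[-0.258819, -0.965926], [0.965926, -0.258819]]
[[-0.258819, -0.965926], [0.965926, -0.258819]] × [-5, 6]ᵀ ≈ [-4.5015, -6.3825]ᵀ
Result: (-4.5015, -6.3825)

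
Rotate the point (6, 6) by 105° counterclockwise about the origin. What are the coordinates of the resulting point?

Rotation matrix for 105°: [[cos 105°, -sin 105°], [sin 105°, cos 105°]] ≈ [[-0.258819, -0.965926], [0.965926, -0.258819]]
[[-0.258819, -0.965926], [0.965926, -0.258819]] × [6, 6]ᵀ ≈ [-7.3485, 4.2426]ᵀ
Result: (-7.3485, 4.2426)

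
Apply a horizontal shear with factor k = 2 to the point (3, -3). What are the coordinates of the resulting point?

Shear matrix for horizontal shear with factor k = 2:
[[1, 2], [0, 1]]
Result: (3, -3) → (-3, -3)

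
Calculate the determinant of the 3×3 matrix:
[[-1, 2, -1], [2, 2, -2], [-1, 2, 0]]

Expansion along first row:
det = -1·det([[2,-2],[2,0]]) - 2·det([[2,-2],[-1,0]]) + -1·det([[2,2],[-1,2]])
    = -1·(2·0 - -2·2) - 2·(2·0 - -2·-1) + -1·(2·2 - 2·-1)
    = -1·4 - 2·-2 + -1·6
    = -4 + 4 + -6 = -6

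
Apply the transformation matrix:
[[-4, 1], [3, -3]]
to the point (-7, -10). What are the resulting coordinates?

Matrix multiplication:
[[-4, 1], [3, -3]] × [-7, -10]ᵀ
= [(-4)(-7) + (1)(-10), (3)(-7) + (-3)(-10)]ᵀ
= [18, 9]ᵀ
Result: (18, 9)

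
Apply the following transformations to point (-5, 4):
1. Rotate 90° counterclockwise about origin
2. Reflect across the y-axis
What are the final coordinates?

Step 1: Rotate 90° → (-4, -5)
Step 2: Reflect across y-axis → (4, -5)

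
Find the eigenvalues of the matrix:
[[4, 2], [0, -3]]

Characteristic equation: det(A - λI) = 0
λ² - (trace)λ + (det) = 0
trace = 4 + -3 = 1, det = (4)(-3) - (2)(0) = -12
λ² - (1)λ + (-12) = 0
λ = (1 ± √((1)² - 4·(-12))) / 2 = (1 ± √49) / 2
Solving: λ = -3, 4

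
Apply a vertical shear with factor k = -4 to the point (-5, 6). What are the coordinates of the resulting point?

Shear matrix for vertical shear with factor k = -4:
[[1, 0], [-4, 1]]
Result: (-5, 6) → (-5, 26)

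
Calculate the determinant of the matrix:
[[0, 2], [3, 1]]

For a 2×2 matrix [[a, b], [c, d]], det = ad - bc
det = (0)(1) - (2)(3) = 0 - 6 = -6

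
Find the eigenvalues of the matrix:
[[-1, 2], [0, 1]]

Characteristic equation: det(A - λI) = 0
λ² - (trace)λ + (det) = 0
trace = -1 + 1 = 0, det = (-1)(1) - (2)(0) = -1
λ² - (0)λ + (-1) = 0
λ = (0 ± √((0)² - 4·(-1))) / 2 = (0 ± √4) / 2
Solving: λ = -1, 1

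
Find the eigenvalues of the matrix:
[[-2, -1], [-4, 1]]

Characteristic equation: det(A - λI) = 0
λ² - (trace)λ + (det) = 0
trace = -2 + 1 = -1, det = (-2)(1) - (-1)(-4) = -6
λ² - (-1)λ + (-6) = 0
λ = (-1 ± √((-1)² - 4·(-6))) / 2 = (-1 ± √25) / 2
Solving: λ = -3, 2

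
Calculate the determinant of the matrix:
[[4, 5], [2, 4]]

For a 2×2 matrix [[a, b], [c, d]], det = ad - bc
det = (4)(4) - (5)(2) = 16 - 10 = 6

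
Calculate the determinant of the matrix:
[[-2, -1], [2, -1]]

For a 2×2 matrix [[a, b], [c, d]], det = ad - bc
det = (-2)(-1) - (-1)(2) = 2 - -2 = 4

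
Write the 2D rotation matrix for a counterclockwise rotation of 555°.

Rotation matrix formula: [[cos θ, -sin θ], [sin θ, cos θ]]
For θ = 555°:
cos(555°) = -0.9659
sin(555°) = -0.2588
Result: [[-0.9659, 0.2588], [-0.2588, -0.9659]]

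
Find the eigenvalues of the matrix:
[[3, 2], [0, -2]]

Characteristic equation: det(A - λI) = 0
λ² - (trace)λ + (det) = 0
trace = 3 + -2 = 1, det = (3)(-2) - (2)(0) = -6
λ² - (1)λ + (-6) = 0
λ = (1 ± √((1)² - 4·(-6))) / 2 = (1 ± √25) / 2
Solving: λ = -2, 3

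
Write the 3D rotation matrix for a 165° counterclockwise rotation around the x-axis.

Rotation matrix for counterclockwise 165° around x-axis:
cos(165°) = -0.9659, sin(165°) = 0.2588
Result: [[1, 0, 0], [0, -0.9659, -0.2588], [0, 0.2588, -0.9659]]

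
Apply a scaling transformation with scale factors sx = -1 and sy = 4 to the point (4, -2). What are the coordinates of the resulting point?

Scaling matrix:
[[-1, 0], [0, 4]]
Result: (4 × -1, -2 × 4) = (-4, -8)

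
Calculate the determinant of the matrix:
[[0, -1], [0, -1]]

For a 2×2 matrix [[a, b], [c, d]], det = ad - bc
det = (0)(-1) - (-1)(0) = 0 - 0 = 0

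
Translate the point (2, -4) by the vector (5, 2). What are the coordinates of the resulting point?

Translation by (5, 2) (homogeneous matrix [[1, 0, 5], [0, 1, 2], [0, 0, 1]]):
x' = 2 + 5 = 7
y' = -4 + 2 = -2
Result: (7, -2)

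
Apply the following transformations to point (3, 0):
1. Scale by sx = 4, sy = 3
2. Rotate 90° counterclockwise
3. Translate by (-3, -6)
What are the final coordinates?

Step 1: Scale → (12, 0)
Step 2: Rotate 90° → (0, 12)
Step 3: Translate → (-3, 6)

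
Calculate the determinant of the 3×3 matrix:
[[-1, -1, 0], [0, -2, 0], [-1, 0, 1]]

Expansion along first row:
det = -1·det([[-2,0],[0,1]]) - -1·det([[0,0],[-1,1]]) + 0·det([[0,-2],[-1,0]])
    = -1·(-2·1 - 0·0) - -1·(0·1 - 0·-1) + 0·(0·0 - -2·-1)
    = -1·-2 - -1·0 + 0·-2
    = 2 + 0 + 0 = 2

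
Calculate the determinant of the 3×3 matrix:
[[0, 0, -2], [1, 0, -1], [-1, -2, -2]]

Expansion along first row:
det = 0·det([[0,-1],[-2,-2]]) - 0·det([[1,-1],[-1,-2]]) + -2·det([[1,0],[-1,-2]])
    = 0·(0·-2 - -1·-2) - 0·(1·-2 - -1·-1) + -2·(1·-2 - 0·-1)
    = 0·-2 - 0·-3 + -2·-2
    = 0 + 0 + 4 = 4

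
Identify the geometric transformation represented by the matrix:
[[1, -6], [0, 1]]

This matrix represents: horizontal shear with factor -6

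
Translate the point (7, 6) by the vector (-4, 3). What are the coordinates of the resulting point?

Translation by (-4, 3) (homogeneous matrix [[1, 0, -4], [0, 1, 3], [0, 0, 1]]):
x' = 7 + -4 = 3
y' = 6 + 3 = 9
Result: (3, 9)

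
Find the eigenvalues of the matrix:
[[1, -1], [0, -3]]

Characteristic equation: det(A - λI) = 0
λ² - (trace)λ + (det) = 0
trace = 1 + -3 = -2, det = (1)(-3) - (-1)(0) = -3
λ² - (-2)λ + (-3) = 0
λ = (-2 ± √((-2)² - 4·(-3))) / 2 = (-2 ± √16) / 2
Solving: λ = -3, 1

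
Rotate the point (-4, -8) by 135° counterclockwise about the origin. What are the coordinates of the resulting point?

Rotation matrix for 135°: [[cos 135°, -sin 135°], [sin 135°, cos 135°]] ≈ [[-0.707107, -0.707107], [0.707107, -0.707107]]
[[-0.707107, -0.707107], [0.707107, -0.707107]] × [-4, -8]ᵀ ≈ [8.4853, 2.8284]ᵀ
Result: (8.4853, 2.8284)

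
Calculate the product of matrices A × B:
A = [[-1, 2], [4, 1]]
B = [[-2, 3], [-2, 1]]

Matrix multiplication:
C[0][0] = -1×-2 + 2×-2 = -2
C[0][1] = -1×3 + 2×1 = -1
C[1][0] = 4×-2 + 1×-2 = -10
C[1][1] = 4×3 + 1×1 = 13
Result: [[-2, -1], [-10, 13]]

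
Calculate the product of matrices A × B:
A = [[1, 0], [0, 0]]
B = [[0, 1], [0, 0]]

Matrix multiplication:
C[0][0] = 1×0 + 0×0 = 0
C[0][1] = 1×1 + 0×0 = 1
C[1][0] = 0×0 + 0×0 = 0
C[1][1] = 0×1 + 0×0 = 0
Result: [[0, 1], [0, 0]]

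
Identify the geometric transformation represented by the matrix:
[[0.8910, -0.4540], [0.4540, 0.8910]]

This matrix represents: rotation by 27° counterclockwise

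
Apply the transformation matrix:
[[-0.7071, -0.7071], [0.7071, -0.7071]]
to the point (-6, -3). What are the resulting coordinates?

Matrix multiplication:
[[-0.7071, -0.7071], [0.7071, -0.7071]] × [-6, -3]ᵀ
= [(-0.7071)(-6) + (-0.7071)(-3), (0.7071)(-6) + (-0.7071)(-3)]ᵀ
= [6.3639, -2.1213]ᵀ
Result: (6.3639, -2.1213)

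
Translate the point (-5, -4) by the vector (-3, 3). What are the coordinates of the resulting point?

Translation by (-3, 3) (homogeneous matrix [[1, 0, -3], [0, 1, 3], [0, 0, 1]]):
x' = -5 + -3 = -8
y' = -4 + 3 = -1
Result: (-8, -1)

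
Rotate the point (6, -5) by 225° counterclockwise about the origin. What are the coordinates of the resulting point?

Rotation matrix for 225°: [[cos 225°, -sin 225°], [sin 225°, cos 225°]] ≈ [[-0.707107, 0.707107], [-0.707107, -0.707107]]
[[-0.707107, 0.707107], [-0.707107, -0.707107]] × [6, -5]ᵀ ≈ [-7.7782, -0.7071]ᵀ
Result: (-7.7782, -0.7071)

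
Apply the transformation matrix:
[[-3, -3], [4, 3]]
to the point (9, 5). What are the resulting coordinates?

Matrix multiplication:
[[-3, -3], [4, 3]] × [9, 5]ᵀ
= [(-3)(9) + (-3)(5), (4)(9) + (3)(5)]ᵀ
= [-42, 51]ᵀ
Result: (-42, 51)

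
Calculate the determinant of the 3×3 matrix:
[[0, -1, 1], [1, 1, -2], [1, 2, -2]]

Expansion along first row:
det = 0·det([[1,-2],[2,-2]]) - -1·det([[1,-2],[1,-2]]) + 1·det([[1,1],[1,2]])
    = 0·(1·-2 - -2·2) - -1·(1·-2 - -2·1) + 1·(1·2 - 1·1)
    = 0·2 - -1·0 + 1·1
    = 0 + 0 + 1 = 1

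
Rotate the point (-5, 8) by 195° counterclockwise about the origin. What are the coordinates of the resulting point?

Rotation matrix for 195°: [[cos 195°, -sin 195°], [sin 195°, cos 195°]] ≈ [[-0.965926, 0.258819], [-0.258819, -0.965926]]
[[-0.965926, 0.258819], [-0.258819, -0.965926]] × [-5, 8]ᵀ ≈ [6.9002, -6.4333]ᵀ
Result: (6.9002, -6.4333)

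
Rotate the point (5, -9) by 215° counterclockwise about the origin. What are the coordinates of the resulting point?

Rotation matrix for 215°: [[cos 215°, -sin 215°], [sin 215°, cos 215°]] ≈ [[-0.819152, 0.573576], [-0.573576, -0.819152]]
[[-0.819152, 0.573576], [-0.573576, -0.819152]] × [5, -9]ᵀ ≈ [-9.2579, 4.5045]ᵀ
Result: (-9.2579, 4.5045)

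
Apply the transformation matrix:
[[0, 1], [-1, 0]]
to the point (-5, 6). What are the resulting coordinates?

Matrix multiplication:
[[0, 1], [-1, 0]] × [-5, 6]ᵀ
= [(0)(-5) + (1)(6), (-1)(-5) + (0)(6)]ᵀ
= [6, 5]ᵀ
Result: (6, 5)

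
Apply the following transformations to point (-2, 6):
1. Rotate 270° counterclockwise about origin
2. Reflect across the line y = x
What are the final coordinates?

Step 1: Rotate 270° → (6, 2)
Step 2: Reflect across line y = x → (2, 6)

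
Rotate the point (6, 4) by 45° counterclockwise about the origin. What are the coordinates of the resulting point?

Rotation matrix for 45°: [[cos 45°, -sin 45°], [sin 45°, cos 45°]] ≈ [[0.707107, -0.707107], [0.707107, 0.707107]]
[[0.707107, -0.707107], [0.707107, 0.707107]] × [6, 4]ᵀ ≈ [1.4142, 7.0711]ᵀ
Result: (1.4142, 7.0711)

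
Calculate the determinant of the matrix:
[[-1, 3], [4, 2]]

For a 2×2 matrix [[a, b], [c, d]], det = ad - bc
det = (-1)(2) - (3)(4) = -2 - 12 = -14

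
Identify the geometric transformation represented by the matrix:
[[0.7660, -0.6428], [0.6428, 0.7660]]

This matrix represents: rotation by 40° counterclockwise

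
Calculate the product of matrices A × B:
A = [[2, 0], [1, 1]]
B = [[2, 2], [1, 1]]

Matrix multiplication:
C[0][0] = 2×2 + 0×1 = 4
C[0][1] = 2×2 + 0×1 = 4
C[1][0] = 1×2 + 1×1 = 3
C[1][1] = 1×2 + 1×1 = 3
Result: [[4, 4], [3, 3]]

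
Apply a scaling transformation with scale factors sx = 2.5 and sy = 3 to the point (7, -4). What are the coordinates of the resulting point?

Scaling matrix:
[[2.50, 0], [0, 3]]
Result: (7 × 2.5, -4 × 3) = (17.5, -12)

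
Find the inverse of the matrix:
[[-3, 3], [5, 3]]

For [[a,b],[c,d]], inverse = (1/det)·[[d,-b],[-c,a]]
det = (-3)(3) - (3)(5) = -9 - 15 = -24
Inverse = (1/-24)·[[3, -3], [-5, -3]]
= [[-1/8, 1/8], [5/24, 1/8]]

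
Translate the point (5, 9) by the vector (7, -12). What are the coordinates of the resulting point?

Translation by (7, -12) (homogeneous matrix [[1, 0, 7], [0, 1, -12], [0, 0, 1]]):
x' = 5 + 7 = 12
y' = 9 + -12 = -3
Result: (12, -3)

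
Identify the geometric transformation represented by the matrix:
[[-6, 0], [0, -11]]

This matrix represents: non-uniform scaling by sx = -6, sy = -11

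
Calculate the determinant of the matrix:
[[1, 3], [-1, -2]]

For a 2×2 matrix [[a, b], [c, d]], det = ad - bc
det = (1)(-2) - (3)(-1) = -2 - -3 = 1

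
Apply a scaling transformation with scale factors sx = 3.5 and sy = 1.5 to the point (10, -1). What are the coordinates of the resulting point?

Scaling matrix:
[[3.50, 0], [0, 1.50]]
Result: (10 × 3.5, -1 × 1.5) = (35, -1.5)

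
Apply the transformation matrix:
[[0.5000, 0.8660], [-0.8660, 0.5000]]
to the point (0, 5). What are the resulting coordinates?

Matrix multiplication:
[[0.5000, 0.8660], [-0.8660, 0.5000]] × [0, 5]ᵀ
= [(0.5000)(0) + (0.8660)(5), (-0.8660)(0) + (0.5000)(5)]ᵀ
= [4.3300, 2.5000]ᵀ
Result: (4.3300, 2.5000)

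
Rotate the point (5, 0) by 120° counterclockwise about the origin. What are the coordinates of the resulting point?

Rotation matrix for 120°: [[cos 120°, -sin 120°], [sin 120°, cos 120°]] ≈ [[-0.500000, -0.866025], [0.866025, -0.500000]]
[[-0.500000, -0.866025], [0.866025, -0.500000]] × [5, 0]ᵀ ≈ [-2.5000, 4.3301]ᵀ
Result: (-2.5000, 4.3301)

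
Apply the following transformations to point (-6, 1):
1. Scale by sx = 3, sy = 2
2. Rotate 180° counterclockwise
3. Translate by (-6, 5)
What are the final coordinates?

Step 1: Scale → (-18, 2)
Step 2: Rotate 180° → (18, -2)
Step 3: Translate → (12, 3)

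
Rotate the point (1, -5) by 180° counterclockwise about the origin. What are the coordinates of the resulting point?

Rotation matrix for 180°: [[cos 180°, -sin 180°], [sin 180°, cos 180°]] = [[-1, 0], [0, -1]]
[[-1, 0], [0, -1]] × [1, -5]ᵀ = [-1, 5]ᵀ
Result: (-1, 5)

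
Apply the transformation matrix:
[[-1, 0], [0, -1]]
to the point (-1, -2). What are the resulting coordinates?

Matrix multiplication:
[[-1, 0], [0, -1]] × [-1, -2]ᵀ
= [(-1)(-1) + (0)(-2), (0)(-1) + (-1)(-2)]ᵀ
= [1, 2]ᵀ
Result: (1, 2)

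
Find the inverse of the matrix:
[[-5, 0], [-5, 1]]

For [[a,b],[c,d]], inverse = (1/det)·[[d,-b],[-c,a]]
det = (-5)(1) - (0)(-5) = -5 - 0 = -5
Inverse = (1/-5)·[[1, 0], [5, -5]]
= [[-1/5, 0], [-1, 1]]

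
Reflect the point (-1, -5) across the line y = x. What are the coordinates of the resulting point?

Reflection across line y = x: (-1, -5) → (-5, -1)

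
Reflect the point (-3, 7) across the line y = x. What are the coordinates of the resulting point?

Reflection across line y = x: (-3, 7) → (7, -3)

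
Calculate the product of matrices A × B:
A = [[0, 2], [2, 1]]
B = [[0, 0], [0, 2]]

Matrix multiplication:
C[0][0] = 0×0 + 2×0 = 0
C[0][1] = 0×0 + 2×2 = 4
C[1][0] = 2×0 + 1×0 = 0
C[1][1] = 2×0 + 1×2 = 2
Result: [[0, 4], [0, 2]]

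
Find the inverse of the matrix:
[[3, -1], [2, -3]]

For [[a,b],[c,d]], inverse = (1/det)·[[d,-b],[-c,a]]
det = (3)(-3) - (-1)(2) = -9 - -2 = -7
Inverse = (1/-7)·[[-3, 1], [-2, 3]]
= [[3/7, -1/7], [2/7, -3/7]]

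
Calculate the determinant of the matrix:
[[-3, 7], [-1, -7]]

For a 2×2 matrix [[a, b], [c, d]], det = ad - bc
det = (-3)(-7) - (7)(-1) = 21 - -7 = 28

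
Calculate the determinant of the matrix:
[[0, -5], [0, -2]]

For a 2×2 matrix [[a, b], [c, d]], det = ad - bc
det = (0)(-2) - (-5)(0) = 0 - 0 = 0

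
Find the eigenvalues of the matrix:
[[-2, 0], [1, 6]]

Characteristic equation: det(A - λI) = 0
λ² - (trace)λ + (det) = 0
trace = -2 + 6 = 4, det = (-2)(6) - (0)(1) = -12
λ² - (4)λ + (-12) = 0
λ = (4 ± √((4)² - 4·(-12))) / 2 = (4 ± √64) / 2
Solving: λ = -2, 6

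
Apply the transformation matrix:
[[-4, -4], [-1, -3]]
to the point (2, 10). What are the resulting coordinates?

Matrix multiplication:
[[-4, -4], [-1, -3]] × [2, 10]ᵀ
= [(-4)(2) + (-4)(10), (-1)(2) + (-3)(10)]ᵀ
= [-48, -32]ᵀ
Result: (-48, -32)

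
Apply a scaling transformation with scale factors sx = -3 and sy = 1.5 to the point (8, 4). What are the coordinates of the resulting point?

Scaling matrix:
[[-3, 0], [0, 1.50]]
Result: (8 × -3, 4 × 1.5) = (-24, 6)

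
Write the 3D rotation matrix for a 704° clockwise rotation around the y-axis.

Rotation matrix for clockwise 704° around y-axis:
A clockwise rotation by 704° is a counterclockwise rotation by -704°.
cos(-704°) = 0.9613, sin(-704°) = 0.2756
Result: [[0.9613, 0, 0.2756], [0, 1, 0], [-0.2756, 0, 0.9613]]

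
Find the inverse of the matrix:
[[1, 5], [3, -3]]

For [[a,b],[c,d]], inverse = (1/det)·[[d,-b],[-c,a]]
det = (1)(-3) - (5)(3) = -3 - 15 = -18
Inverse = (1/-18)·[[-3, -5], [-3, 1]]
= [[1/6, 5/18], [1/6, -1/18]]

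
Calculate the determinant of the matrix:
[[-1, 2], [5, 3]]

For a 2×2 matrix [[a, b], [c, d]], det = ad - bc
det = (-1)(3) - (2)(5) = -3 - 10 = -13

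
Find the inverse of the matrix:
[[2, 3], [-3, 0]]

For [[a,b],[c,d]], inverse = (1/det)·[[d,-b],[-c,a]]
det = (2)(0) - (3)(-3) = 0 - -9 = 9
Inverse = (1/9)·[[0, -3], [3, 2]]
= [[0, -1/3], [1/3, 2/9]]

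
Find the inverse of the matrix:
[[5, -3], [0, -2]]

For [[a,b],[c,d]], inverse = (1/det)·[[d,-b],[-c,a]]
det = (5)(-2) - (-3)(0) = -10 - 0 = -10
Inverse = (1/-10)·[[-2, 3], [0, 5]]
= [[1/5, -3/10], [0, -1/2]]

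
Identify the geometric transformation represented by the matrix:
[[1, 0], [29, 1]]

This matrix represents: vertical shear with factor 29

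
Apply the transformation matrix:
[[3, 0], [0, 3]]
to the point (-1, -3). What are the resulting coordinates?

Matrix multiplication:
[[3, 0], [0, 3]] × [-1, -3]ᵀ
= [(3)(-1) + (0)(-3), (0)(-1) + (3)(-3)]ᵀ
= [-3, -9]ᵀ
Result: (-3, -9)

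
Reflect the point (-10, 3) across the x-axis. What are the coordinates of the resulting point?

Reflection across x-axis: (-10, 3) → (-10, -3)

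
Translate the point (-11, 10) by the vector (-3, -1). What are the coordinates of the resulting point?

Translation by (-3, -1) (homogeneous matrix [[1, 0, -3], [0, 1, -1], [0, 0, 1]]):
x' = -11 + -3 = -14
y' = 10 + -1 = 9
Result: (-14, 9)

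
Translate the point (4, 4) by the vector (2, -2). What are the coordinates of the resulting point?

Translation by (2, -2) (homogeneous matrix [[1, 0, 2], [0, 1, -2], [0, 0, 1]]):
x' = 4 + 2 = 6
y' = 4 + -2 = 2
Result: (6, 2)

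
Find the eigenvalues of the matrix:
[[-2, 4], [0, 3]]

Characteristic equation: det(A - λI) = 0
λ² - (trace)λ + (det) = 0
trace = -2 + 3 = 1, det = (-2)(3) - (4)(0) = -6
λ² - (1)λ + (-6) = 0
λ = (1 ± √((1)² - 4·(-6))) / 2 = (1 ± √25) / 2
Solving: λ = -2, 3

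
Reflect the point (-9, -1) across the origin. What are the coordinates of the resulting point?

Reflection across origin: (-9, -1) → (9, 1)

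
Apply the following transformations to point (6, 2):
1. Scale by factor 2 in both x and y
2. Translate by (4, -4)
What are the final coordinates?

Step 1: Scale (6, 2) by 2 → (12, 4)
Step 2: Translate by (4, -4) → (16, 0)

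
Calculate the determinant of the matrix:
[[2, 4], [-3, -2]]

For a 2×2 matrix [[a, b], [c, d]], det = ad - bc
det = (2)(-2) - (4)(-3) = -4 - -12 = 8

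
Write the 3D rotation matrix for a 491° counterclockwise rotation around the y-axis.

Rotation matrix for counterclockwise 491° around y-axis:
cos(491°) = -0.6561, sin(491°) = 0.7547
Result: [[-0.6561, 0, 0.7547], [0, 1, 0], [-0.7547, 0, -0.6561]]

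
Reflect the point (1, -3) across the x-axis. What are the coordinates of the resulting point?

Reflection across x-axis: (1, -3) → (1, 3)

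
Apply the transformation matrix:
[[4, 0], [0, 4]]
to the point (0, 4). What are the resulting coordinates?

Matrix multiplication:
[[4, 0], [0, 4]] × [0, 4]ᵀ
= [(4)(0) + (0)(4), (0)(0) + (4)(4)]ᵀ
= [0, 16]ᵀ
Result: (0, 16)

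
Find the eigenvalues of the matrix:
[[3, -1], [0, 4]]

Characteristic equation: det(A - λI) = 0
λ² - (trace)λ + (det) = 0
trace = 3 + 4 = 7, det = (3)(4) - (-1)(0) = 12
λ² - (7)λ + (12) = 0
λ = (7 ± √((7)² - 4·(12))) / 2 = (7 ± √1) / 2
Solving: λ = 3, 4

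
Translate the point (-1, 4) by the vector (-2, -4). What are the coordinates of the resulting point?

Translation by (-2, -4) (homogeneous matrix [[1, 0, -2], [0, 1, -4], [0, 0, 1]]):
x' = -1 + -2 = -3
y' = 4 + -4 = 0
Result: (-3, 0)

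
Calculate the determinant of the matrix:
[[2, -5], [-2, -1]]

For a 2×2 matrix [[a, b], [c, d]], det = ad - bc
det = (2)(-1) - (-5)(-2) = -2 - 10 = -12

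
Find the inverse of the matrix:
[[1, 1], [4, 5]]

For [[a,b],[c,d]], inverse = (1/det)·[[d,-b],[-c,a]]
det = (1)(5) - (1)(4) = 5 - 4 = 1
Inverse = [[5, -1], [-4, 1]]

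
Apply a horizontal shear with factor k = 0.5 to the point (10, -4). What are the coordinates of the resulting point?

Shear matrix for horizontal shear with factor k = 0.5:
[[1, 0.50], [0, 1]]
Result: (10, -4) → (8, -4)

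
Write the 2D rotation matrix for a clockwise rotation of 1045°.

Rotation matrix formula: [[cos θ, -sin θ], [sin θ, cos θ]]
A clockwise rotation by 1045° is equivalent to a counterclockwise rotation by -1045°.
For θ = -1045°:
cos(-1045°) = 0.8192
sin(-1045°) = 0.5736
Result: [[0.8192, -0.5736], [0.5736, 0.8192]]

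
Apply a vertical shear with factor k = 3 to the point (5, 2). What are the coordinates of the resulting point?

Shear matrix for vertical shear with factor k = 3:
[[1, 0], [3, 1]]
Result: (5, 2) → (5, 17)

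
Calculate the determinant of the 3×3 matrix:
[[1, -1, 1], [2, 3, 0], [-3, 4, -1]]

Expansion along first row:
det = 1·det([[3,0],[4,-1]]) - -1·det([[2,0],[-3,-1]]) + 1·det([[2,3],[-3,4]])
    = 1·(3·-1 - 0·4) - -1·(2·-1 - 0·-3) + 1·(2·4 - 3·-3)
    = 1·-3 - -1·-2 + 1·17
    = -3 + -2 + 17 = 12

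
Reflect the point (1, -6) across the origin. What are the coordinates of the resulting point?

Reflection across origin: (1, -6) → (-1, 6)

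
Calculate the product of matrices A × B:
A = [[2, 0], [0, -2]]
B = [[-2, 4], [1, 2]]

Matrix multiplication:
C[0][0] = 2×-2 + 0×1 = -4
C[0][1] = 2×4 + 0×2 = 8
C[1][0] = 0×-2 + -2×1 = -2
C[1][1] = 0×4 + -2×2 = -4
Result: [[-4, 8], [-2, -4]]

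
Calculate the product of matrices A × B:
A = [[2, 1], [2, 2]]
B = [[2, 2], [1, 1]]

Matrix multiplication:
C[0][0] = 2×2 + 1×1 = 5
C[0][1] = 2×2 + 1×1 = 5
C[1][0] = 2×2 + 2×1 = 6
C[1][1] = 2×2 + 2×1 = 6
Result: [[5, 5], [6, 6]]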